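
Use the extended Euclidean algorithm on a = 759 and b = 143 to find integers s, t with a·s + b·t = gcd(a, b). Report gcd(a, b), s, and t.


Euclidean algorithm on (759, 143) — divide until remainder is 0:
  759 = 5 · 143 + 44
  143 = 3 · 44 + 11
  44 = 4 · 11 + 0
gcd(759, 143) = 11.
Track Bezout coefficients alongside the remainders: start with r₀ = 759 = a·1 + b·0 (s = 1, t = 0) and r₁ = 143 = a·0 + b·1 (s = 0, t = 1); each new remainder r_{k+1} = r_{k-1} − q_k·r_k inherits s_{k+1} = s_{k-1} − q_k·s_k, t_{k+1} = t_{k-1} − q_k·t_k, so r_k = a·s_k + b·t_k at every step:
  q = 5: r = 44, s = 1 − 5·0 = 1, t = 0 − 5·1 = -5  (check: 759·1 + 143·(-5) = 44)
  q = 3: r = 11, s = 0 − 3·1 = -3, t = 1 − 3·(-5) = 16  (check: 759·(-3) + 143·16 = 11)
The row with r = 11 (the gcd) gives the Bezout coefficients s = -3, t = 16.
Result: 759 · (-3) + 143 · (16) = 11.

gcd(759, 143) = 11; s = -3, t = 16 (check: 759·(-3) + 143·16 = 11).


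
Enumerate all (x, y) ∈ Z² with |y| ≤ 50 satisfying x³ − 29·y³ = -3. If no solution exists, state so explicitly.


The equation is x³ - 29y³ = -3. For fixed y, x³ = 29·y³ − 3, so a solution requires the RHS to be a perfect cube.
Strategy: iterate y from -50 to 50, compute RHS = 29·y³ − 3, and check whether it is a (positive or negative) perfect cube.
Check small values of y:
  y = 0: RHS = -3 is not a perfect cube.
  y = 1: RHS = 26 is not a perfect cube.
  y = -1: RHS = -32 is not a perfect cube.
  y = 2: RHS = 229 is not a perfect cube.
  y = -2: RHS = -235 is not a perfect cube.
  y = 3: RHS = 780 is not a perfect cube.
  y = -3: RHS = -786 is not a perfect cube.
Continuing the search up to |y| = 50 finds no solutions either.
No (x, y) in the scanned range satisfies the equation.

No integer solutions with |y| ≤ 50.


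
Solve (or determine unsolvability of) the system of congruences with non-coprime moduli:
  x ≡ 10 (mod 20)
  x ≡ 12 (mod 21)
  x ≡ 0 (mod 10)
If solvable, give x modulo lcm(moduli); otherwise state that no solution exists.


Moduli 20, 21, 10 are not pairwise coprime, so CRT works modulo lcm(m_i) when all pairwise compatibility conditions hold.
Pairwise compatibility: gcd(m_i, m_j) must divide a_i - a_j for every pair.
Merge one congruence at a time:
  Start: x ≡ 10 (mod 20).
  Combine with x ≡ 12 (mod 21): gcd(20, 21) = 1; 12 - 10 = 2, which IS divisible by 1, so compatible.
    Write x = 10 + 20·t and substitute into x ≡ 12 (mod 21): 20·t ≡ 12 − 10 = 2 (mod 21).
    The inverse of 20 mod 21 is 20 (since 20·20 = 400 = 19·21 + 1), so t ≡ 20·2 = 40 ≡ 19 (mod 21).
    Then x = 10 + 20·19 = 390, valid modulo lcm(20, 21) = 420: x ≡ 390 (mod 420).
  Combine with x ≡ 0 (mod 10): gcd(420, 10) = 10; 0 - 390 = -390, which IS divisible by 10, so compatible.
    Write x = 390 + 420·t and substitute into x ≡ 0 (mod 10): 420·t ≡ 0 − 390 = -390 (mod 10).
    Divide the congruence (and modulus) by g = 10: 42·t ≡ -39 (mod 1).
    Modulo 1 every t works; take t = 0.
    Then x = 390 + 420·0 = 390, valid modulo lcm(420, 10) = 420: x ≡ 390 (mod 420).
Verify: 390 mod 20 = 10, 390 mod 21 = 12, 390 mod 10 = 0.

x ≡ 390 (mod 420).


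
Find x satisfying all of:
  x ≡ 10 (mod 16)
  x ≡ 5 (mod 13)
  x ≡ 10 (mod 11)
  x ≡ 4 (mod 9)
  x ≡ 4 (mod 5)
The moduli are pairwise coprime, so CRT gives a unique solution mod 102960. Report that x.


Product of moduli M = 16 · 13 · 11 · 9 · 5 = 102960.
Merge one congruence at a time:
  Start: x ≡ 10 (mod 16).
  Combine with x ≡ 5 (mod 13); new modulus lcm = 208.
    Write x = 10 + 16·t and substitute into x ≡ 5 (mod 13): 16·t ≡ 5 − 10 = -5 (mod 13).
    Reduce coefficients mod 13: 3·t ≡ 8 (mod 13).
    The inverse of 3 mod 13 is 9 (since 3·9 = 27 = 2·13 + 1), so t ≡ 9·8 = 72 ≡ 7 (mod 13).
    Then x = 10 + 16·7 = 122, valid modulo lcm(16, 13) = 208: x ≡ 122 (mod 208).
  Combine with x ≡ 10 (mod 11); new modulus lcm = 2288.
    Write x = 122 + 208·t and substitute into x ≡ 10 (mod 11): 208·t ≡ 10 − 122 = -112 (mod 11).
    Reduce coefficients mod 11: 10·t ≡ 9 (mod 11).
    The inverse of 10 mod 11 is 10 (since 10·10 = 100 = 9·11 + 1), so t ≡ 10·9 = 90 ≡ 2 (mod 11).
    Then x = 122 + 208·2 = 538, valid modulo lcm(208, 11) = 2288: x ≡ 538 (mod 2288).
  Combine with x ≡ 4 (mod 9); new modulus lcm = 20592.
    Write x = 538 + 2288·t and substitute into x ≡ 4 (mod 9): 2288·t ≡ 4 − 538 = -534 (mod 9).
    Reduce coefficients mod 9: 2·t ≡ 6 (mod 9).
    The inverse of 2 mod 9 is 5 (since 2·5 = 10 = 1·9 + 1), so t ≡ 5·6 = 30 ≡ 3 (mod 9).
    Then x = 538 + 2288·3 = 7402, valid modulo lcm(2288, 9) = 20592: x ≡ 7402 (mod 20592).
  Combine with x ≡ 4 (mod 5); new modulus lcm = 102960.
    Write x = 7402 + 20592·t and substitute into x ≡ 4 (mod 5): 20592·t ≡ 4 − 7402 = -7398 (mod 5).
    Reduce coefficients mod 5: 2·t ≡ 2 (mod 5).
    The inverse of 2 mod 5 is 3 (since 2·3 = 6 = 1·5 + 1), so t ≡ 3·2 = 6 ≡ 1 (mod 5).
    Then x = 7402 + 20592·1 = 27994, valid modulo lcm(20592, 5) = 102960: x ≡ 27994 (mod 102960).
Verify against each original: 27994 mod 16 = 10, 27994 mod 13 = 5, 27994 mod 11 = 10, 27994 mod 9 = 4, 27994 mod 5 = 4.

x ≡ 27994 (mod 102960).


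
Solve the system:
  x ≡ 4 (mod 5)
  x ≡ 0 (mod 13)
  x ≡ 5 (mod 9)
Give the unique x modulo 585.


Moduli 5, 13, 9 are pairwise coprime; by CRT there is a unique solution modulo M = 5 · 13 · 9 = 585.
Solve pairwise, accumulating the modulus:
  Start with x ≡ 4 (mod 5).
  Combine with x ≡ 0 (mod 13): since gcd(5, 13) = 1, we get a unique residue mod 65.
    Write x = 4 + 5·t and substitute into x ≡ 0 (mod 13): 5·t ≡ 0 − 4 = -4 (mod 13).
    Reduce coefficients mod 13: 5·t ≡ 9 (mod 13).
    The inverse of 5 mod 13 is 8 (since 5·8 = 40 = 3·13 + 1), so t ≡ 8·9 = 72 ≡ 7 (mod 13).
    Then x = 4 + 5·7 = 39, valid modulo lcm(5, 13) = 65: x ≡ 39 (mod 65).
  Combine with x ≡ 5 (mod 9): since gcd(65, 9) = 1, we get a unique residue mod 585.
    Write x = 39 + 65·t and substitute into x ≡ 5 (mod 9): 65·t ≡ 5 − 39 = -34 (mod 9).
    Reduce coefficients mod 9: 2·t ≡ 2 (mod 9).
    The inverse of 2 mod 9 is 5 (since 2·5 = 10 = 1·9 + 1), so t ≡ 5·2 = 10 ≡ 1 (mod 9).
    Then x = 39 + 65·1 = 104, valid modulo lcm(65, 9) = 585: x ≡ 104 (mod 585).
Verify: 104 mod 5 = 4 ✓, 104 mod 13 = 0 ✓, 104 mod 9 = 5 ✓.

x ≡ 104 (mod 585).


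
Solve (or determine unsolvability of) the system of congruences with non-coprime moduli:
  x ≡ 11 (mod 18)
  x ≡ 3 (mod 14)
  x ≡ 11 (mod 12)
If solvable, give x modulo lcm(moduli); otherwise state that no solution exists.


Moduli 18, 14, 12 are not pairwise coprime, so CRT works modulo lcm(m_i) when all pairwise compatibility conditions hold.
Pairwise compatibility: gcd(m_i, m_j) must divide a_i - a_j for every pair.
Merge one congruence at a time:
  Start: x ≡ 11 (mod 18).
  Combine with x ≡ 3 (mod 14): gcd(18, 14) = 2; 3 - 11 = -8, which IS divisible by 2, so compatible.
    Write x = 11 + 18·t and substitute into x ≡ 3 (mod 14): 18·t ≡ 3 − 11 = -8 (mod 14).
    Divide the congruence (and modulus) by g = 2: 9·t ≡ -4 (mod 7).
    Reduce coefficients mod 7: 2·t ≡ 3 (mod 7).
    The inverse of 2 mod 7 is 4 (since 2·4 = 8 = 1·7 + 1), so t ≡ 4·3 = 12 ≡ 5 (mod 7).
    Then x = 11 + 18·5 = 101, valid modulo lcm(18, 14) = 126: x ≡ 101 (mod 126).
  Combine with x ≡ 11 (mod 12): gcd(126, 12) = 6; 11 - 101 = -90, which IS divisible by 6, so compatible.
    Write x = 101 + 126·t and substitute into x ≡ 11 (mod 12): 126·t ≡ 11 − 101 = -90 (mod 12).
    Divide the congruence (and modulus) by g = 6: 21·t ≡ -15 (mod 2).
    Reduce coefficients mod 2: 1·t ≡ 1 (mod 2).
    So t ≡ 1 (mod 2).
    Then x = 101 + 126·1 = 227, valid modulo lcm(126, 12) = 252: x ≡ 227 (mod 252).
Verify: 227 mod 18 = 11, 227 mod 14 = 3, 227 mod 12 = 11.

x ≡ 227 (mod 252).


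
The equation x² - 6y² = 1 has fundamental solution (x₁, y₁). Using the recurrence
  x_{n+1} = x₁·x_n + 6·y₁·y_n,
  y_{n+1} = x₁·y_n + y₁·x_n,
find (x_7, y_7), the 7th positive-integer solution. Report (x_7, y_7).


Step 1: Find the fundamental solution (x₁, y₁) of x² - 6y² = 1.
  Expand √6 as a continued fraction. a₀ = ⌊√6⌋ = 2; iterate m_{k+1} = d_k·a_k − m_k, d_{k+1} = (6 − m_{k+1}²)/d_k, a_{k+1} = ⌊(a₀ + m_{k+1})/d_{k+1}⌋ (starting m₀ = 0, d₀ = 1), with convergents p_k = a_k·p_{k-1} + p_{k-2}, q_k = a_k·q_{k-1} + q_{k-2} (p₋₁ = 1, q₋₁ = 0):
  k = 0: a₀ = 2; p₀/q₀ = 2/1; p₀² − 6·q₀² = 4 − 6 = -2.
  k = 1: m = 2, d = 2, a = ⌊(2 + 2)/2⌋ = 2; p/q = (2·2 + 1)/(2·1 + 0) = 5/2; p² − 6·q² = 25 − 24 = 1.
  The first convergent with p² − 6·q² = 1 gives the fundamental solution (x₁, y₁) = (5, 2).
Step 2: Apply the recurrence (x_{n+1}, y_{n+1}) = (x₁x_n + 6y₁y_n, x₁y_n + y₁x_n) repeatedly.
  From (x_1, y_1) = (5, 2): x_2 = 5·5 + 6·2·2 = 49; y_2 = 5·2 + 2·5 = 20.
  From (x_2, y_2) = (49, 20): x_3 = 5·49 + 6·2·20 = 485; y_3 = 5·20 + 2·49 = 198.
  From (x_3, y_3) = (485, 198): x_4 = 5·485 + 6·2·198 = 4801; y_4 = 5·198 + 2·485 = 1960.
  From (x_4, y_4) = (4801, 1960): x_5 = 5·4801 + 6·2·1960 = 47525; y_5 = 5·1960 + 2·4801 = 19402.
  From (x_5, y_5) = (47525, 19402): x_6 = 5·47525 + 6·2·19402 = 470449; y_6 = 5·19402 + 2·47525 = 192060.
  From (x_6, y_6) = (470449, 192060): x_7 = 5·470449 + 6·2·192060 = 4656965; y_7 = 5·192060 + 2·470449 = 1901198.
Step 3: Verify x_7² - 6·y_7² = 21687323011225 - 21687323011224 = 1 (should be 1). ✓

(x_1, y_1) = (5, 2); (x_7, y_7) = (4656965, 1901198).


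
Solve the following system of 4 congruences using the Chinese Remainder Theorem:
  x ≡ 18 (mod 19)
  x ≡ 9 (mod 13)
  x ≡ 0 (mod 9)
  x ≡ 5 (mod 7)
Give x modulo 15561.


Product of moduli M = 19 · 13 · 9 · 7 = 15561.
Merge one congruence at a time:
  Start: x ≡ 18 (mod 19).
  Combine with x ≡ 9 (mod 13); new modulus lcm = 247.
    Write x = 18 + 19·t and substitute into x ≡ 9 (mod 13): 19·t ≡ 9 − 18 = -9 (mod 13).
    Reduce coefficients mod 13: 6·t ≡ 4 (mod 13).
    The inverse of 6 mod 13 is 11 (since 6·11 = 66 = 5·13 + 1), so t ≡ 11·4 = 44 ≡ 5 (mod 13).
    Then x = 18 + 19·5 = 113, valid modulo lcm(19, 13) = 247: x ≡ 113 (mod 247).
  Combine with x ≡ 0 (mod 9); new modulus lcm = 2223.
    Write x = 113 + 247·t and substitute into x ≡ 0 (mod 9): 247·t ≡ 0 − 113 = -113 (mod 9).
    Reduce coefficients mod 9: 4·t ≡ 4 (mod 9).
    The inverse of 4 mod 9 is 7 (since 4·7 = 28 = 3·9 + 1), so t ≡ 7·4 = 28 ≡ 1 (mod 9).
    Then x = 113 + 247·1 = 360, valid modulo lcm(247, 9) = 2223: x ≡ 360 (mod 2223).
  Combine with x ≡ 5 (mod 7); new modulus lcm = 15561.
    Write x = 360 + 2223·t and substitute into x ≡ 5 (mod 7): 2223·t ≡ 5 − 360 = -355 (mod 7).
    Reduce coefficients mod 7: 4·t ≡ 2 (mod 7).
    The inverse of 4 mod 7 is 2 (since 4·2 = 8 = 1·7 + 1), so t ≡ 2·2 = 4 ≡ 4 (mod 7).
    Then x = 360 + 2223·4 = 9252, valid modulo lcm(2223, 7) = 15561: x ≡ 9252 (mod 15561).
Verify against each original: 9252 mod 19 = 18, 9252 mod 13 = 9, 9252 mod 9 = 0, 9252 mod 7 = 5.

x ≡ 9252 (mod 15561).


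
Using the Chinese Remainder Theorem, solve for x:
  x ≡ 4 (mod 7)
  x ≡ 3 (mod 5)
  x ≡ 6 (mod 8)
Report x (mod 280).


Moduli 7, 5, 8 are pairwise coprime; by CRT there is a unique solution modulo M = 7 · 5 · 8 = 280.
Solve pairwise, accumulating the modulus:
  Start with x ≡ 4 (mod 7).
  Combine with x ≡ 3 (mod 5): since gcd(7, 5) = 1, we get a unique residue mod 35.
    Write x = 4 + 7·t and substitute into x ≡ 3 (mod 5): 7·t ≡ 3 − 4 = -1 (mod 5).
    Reduce coefficients mod 5: 2·t ≡ 4 (mod 5).
    The inverse of 2 mod 5 is 3 (since 2·3 = 6 = 1·5 + 1), so t ≡ 3·4 = 12 ≡ 2 (mod 5).
    Then x = 4 + 7·2 = 18, valid modulo lcm(7, 5) = 35: x ≡ 18 (mod 35).
  Combine with x ≡ 6 (mod 8): since gcd(35, 8) = 1, we get a unique residue mod 280.
    Write x = 18 + 35·t and substitute into x ≡ 6 (mod 8): 35·t ≡ 6 − 18 = -12 (mod 8).
    Reduce coefficients mod 8: 3·t ≡ 4 (mod 8).
    The inverse of 3 mod 8 is 3 (since 3·3 = 9 = 1·8 + 1), so t ≡ 3·4 = 12 ≡ 4 (mod 8).
    Then x = 18 + 35·4 = 158, valid modulo lcm(35, 8) = 280: x ≡ 158 (mod 280).
Verify: 158 mod 7 = 4 ✓, 158 mod 5 = 3 ✓, 158 mod 8 = 6 ✓.

x ≡ 158 (mod 280).


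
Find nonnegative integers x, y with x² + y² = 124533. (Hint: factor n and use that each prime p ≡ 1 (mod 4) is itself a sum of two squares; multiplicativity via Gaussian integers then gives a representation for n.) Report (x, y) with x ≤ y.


Step 1: Factor n = 124533 = 3^2 · 101 · 137.
Step 2: Check the mod-4 condition on each prime factor: 3 ≡ 3 (mod 4), exponent 2 (must be even); 101 ≡ 1 (mod 4), exponent 1; 137 ≡ 1 (mod 4), exponent 1.
All primes ≡ 3 (mod 4) appear to even exponent (or don't appear), so by the two-squares theorem n IS expressible as a sum of two squares.
Step 3: Build a representation. Group n = k² · m with k = 3 and m = 101 · 137 = 13837 (a product of primes ≡ 1 (mod 4)); a representation of m scales to one of n via (k·x)² + (k·y)² = k²(x² + y²). Each prime p ≡ 1 (mod 4) is itself a sum of two squares; find a² by testing p − a² for a perfect square:
  101: 101 − 1² = 100 = 10² ⇒ 101 = 1² + 10².
  137: 137 − 1² = 136, 137 − 2² = 133, 137 − 3² = 128, 137 − 4² = 121 = 11² ⇒ 137 = 4² + 11².
  Combine using the Brahmagupta–Fibonacci identity (a² + b²)(c² + d²) = (ac − bd)² + (ad + bc)² = (ac + bd)² + (ad − bc)²:
  101 · 137 = 13837: from (1² + 10²)(4² + 11²), take (1·4 − 10·11, 1·11 + 10·4) = (4 − 110, 11 + 40) = (-106, 51); dropping signs (only squares matter) gives (106, 51); check 106² + 51² = 11236 + 2601 = 13837 ✓.
  Scale by k = 3: (3·106, 3·51) = (318, 153).
Step 4: Order so x ≤ y and verify: 153² + 318² = 23409 + 101124 = 124533 = n. ✓

n = 124533 = 153² + 318² (one valid representation with x ≤ y).


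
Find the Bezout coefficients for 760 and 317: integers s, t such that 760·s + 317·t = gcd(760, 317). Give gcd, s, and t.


Euclidean algorithm on (760, 317) — divide until remainder is 0:
  760 = 2 · 317 + 126
  317 = 2 · 126 + 65
  126 = 1 · 65 + 61
  65 = 1 · 61 + 4
  61 = 15 · 4 + 1
  4 = 4 · 1 + 0
gcd(760, 317) = 1.
Track Bezout coefficients alongside the remainders: start with r₀ = 760 = a·1 + b·0 (s = 1, t = 0) and r₁ = 317 = a·0 + b·1 (s = 0, t = 1); each new remainder r_{k+1} = r_{k-1} − q_k·r_k inherits s_{k+1} = s_{k-1} − q_k·s_k, t_{k+1} = t_{k-1} − q_k·t_k, so r_k = a·s_k + b·t_k at every step:
  q = 2: r = 126, s = 1 − 2·0 = 1, t = 0 − 2·1 = -2  (check: 760·1 + 317·(-2) = 126)
  q = 2: r = 65, s = 0 − 2·1 = -2, t = 1 − 2·(-2) = 5  (check: 760·(-2) + 317·5 = 65)
  q = 1: r = 61, s = 1 − 1·(-2) = 3, t = -2 − 1·5 = -7  (check: 760·3 + 317·(-7) = 61)
  q = 1: r = 4, s = -2 − 1·3 = -5, t = 5 − 1·(-7) = 12  (check: 760·(-5) + 317·12 = 4)
  q = 15: r = 1, s = 3 − 15·(-5) = 78, t = -7 − 15·12 = -187  (check: 760·78 + 317·(-187) = 1)
The row with r = 1 (the gcd) gives the Bezout coefficients s = 78, t = -187.
Result: 760 · (78) + 317 · (-187) = 1.

gcd(760, 317) = 1; s = 78, t = -187 (check: 760·78 + 317·(-187) = 1).


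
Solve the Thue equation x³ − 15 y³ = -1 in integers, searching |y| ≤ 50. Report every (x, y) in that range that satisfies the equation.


The equation is x³ - 15y³ = -1. For fixed y, x³ = 15·y³ − 1, so a solution requires the RHS to be a perfect cube.
Strategy: iterate y from -50 to 50, compute RHS = 15·y³ − 1, and check whether it is a (positive or negative) perfect cube.
Check small values of y:
  y = 0: RHS = -1 = (-1)³ ⇒ x = -1 works.
  y = 1: RHS = 14 is not a perfect cube.
  y = -1: RHS = -16 is not a perfect cube.
  y = 2: RHS = 119 is not a perfect cube.
  y = -2: RHS = -121 is not a perfect cube.
  y = 3: RHS = 404 is not a perfect cube.
  y = -3: RHS = -406 is not a perfect cube.
Continuing the search up to |y| = 50 finds no further solutions beyond those listed.
Collected solutions: (-1, 0).

Solutions (with |y| ≤ 50): (-1, 0).


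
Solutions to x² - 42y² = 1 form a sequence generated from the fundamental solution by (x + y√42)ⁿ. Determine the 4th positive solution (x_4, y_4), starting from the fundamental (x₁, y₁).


Step 1: Find the fundamental solution (x₁, y₁) of x² - 42y² = 1.
  Expand √42 as a continued fraction. a₀ = ⌊√42⌋ = 6; iterate m_{k+1} = d_k·a_k − m_k, d_{k+1} = (42 − m_{k+1}²)/d_k, a_{k+1} = ⌊(a₀ + m_{k+1})/d_{k+1}⌋ (starting m₀ = 0, d₀ = 1), with convergents p_k = a_k·p_{k-1} + p_{k-2}, q_k = a_k·q_{k-1} + q_{k-2} (p₋₁ = 1, q₋₁ = 0):
  k = 0: a₀ = 6; p₀/q₀ = 6/1; p₀² − 42·q₀² = 36 − 42 = -6.
  k = 1: m = 6, d = 6, a = ⌊(6 + 6)/6⌋ = 2; p/q = (2·6 + 1)/(2·1 + 0) = 13/2; p² − 42·q² = 169 − 168 = 1.
  The first convergent with p² − 42·q² = 1 gives the fundamental solution (x₁, y₁) = (13, 2).
Step 2: Apply the recurrence (x_{n+1}, y_{n+1}) = (x₁x_n + 42y₁y_n, x₁y_n + y₁x_n) repeatedly.
  From (x_1, y_1) = (13, 2): x_2 = 13·13 + 42·2·2 = 337; y_2 = 13·2 + 2·13 = 52.
  From (x_2, y_2) = (337, 52): x_3 = 13·337 + 42·2·52 = 8749; y_3 = 13·52 + 2·337 = 1350.
  From (x_3, y_3) = (8749, 1350): x_4 = 13·8749 + 42·2·1350 = 227137; y_4 = 13·1350 + 2·8749 = 35048.
Step 3: Verify x_4² - 42·y_4² = 51591216769 - 51591216768 = 1 (should be 1). ✓

(x_1, y_1) = (13, 2); (x_4, y_4) = (227137, 35048).


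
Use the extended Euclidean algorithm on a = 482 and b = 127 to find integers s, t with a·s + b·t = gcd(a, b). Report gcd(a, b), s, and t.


Euclidean algorithm on (482, 127) — divide until remainder is 0:
  482 = 3 · 127 + 101
  127 = 1 · 101 + 26
  101 = 3 · 26 + 23
  26 = 1 · 23 + 3
  23 = 7 · 3 + 2
  3 = 1 · 2 + 1
  2 = 2 · 1 + 0
gcd(482, 127) = 1.
Track Bezout coefficients alongside the remainders: start with r₀ = 482 = a·1 + b·0 (s = 1, t = 0) and r₁ = 127 = a·0 + b·1 (s = 0, t = 1); each new remainder r_{k+1} = r_{k-1} − q_k·r_k inherits s_{k+1} = s_{k-1} − q_k·s_k, t_{k+1} = t_{k-1} − q_k·t_k, so r_k = a·s_k + b·t_k at every step:
  q = 3: r = 101, s = 1 − 3·0 = 1, t = 0 − 3·1 = -3  (check: 482·1 + 127·(-3) = 101)
  q = 1: r = 26, s = 0 − 1·1 = -1, t = 1 − 1·(-3) = 4  (check: 482·(-1) + 127·4 = 26)
  q = 3: r = 23, s = 1 − 3·(-1) = 4, t = -3 − 3·4 = -15  (check: 482·4 + 127·(-15) = 23)
  q = 1: r = 3, s = -1 − 1·4 = -5, t = 4 − 1·(-15) = 19  (check: 482·(-5) + 127·19 = 3)
  q = 7: r = 2, s = 4 − 7·(-5) = 39, t = -15 − 7·19 = -148  (check: 482·39 + 127·(-148) = 2)
  q = 1: r = 1, s = -5 − 1·39 = -44, t = 19 − 1·(-148) = 167  (check: 482·(-44) + 127·167 = 1)
The row with r = 1 (the gcd) gives the Bezout coefficients s = -44, t = 167.
Result: 482 · (-44) + 127 · (167) = 1.

gcd(482, 127) = 1; s = -44, t = 167 (check: 482·(-44) + 127·167 = 1).


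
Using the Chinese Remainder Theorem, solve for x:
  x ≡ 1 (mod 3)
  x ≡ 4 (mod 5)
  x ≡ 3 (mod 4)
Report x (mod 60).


Moduli 3, 5, 4 are pairwise coprime; by CRT there is a unique solution modulo M = 3 · 5 · 4 = 60.
Solve pairwise, accumulating the modulus:
  Start with x ≡ 1 (mod 3).
  Combine with x ≡ 4 (mod 5): since gcd(3, 5) = 1, we get a unique residue mod 15.
    Write x = 1 + 3·t and substitute into x ≡ 4 (mod 5): 3·t ≡ 4 − 1 = 3 (mod 5).
    The inverse of 3 mod 5 is 2 (since 3·2 = 6 = 1·5 + 1), so t ≡ 2·3 = 6 ≡ 1 (mod 5).
    Then x = 1 + 3·1 = 4, valid modulo lcm(3, 5) = 15: x ≡ 4 (mod 15).
  Combine with x ≡ 3 (mod 4): since gcd(15, 4) = 1, we get a unique residue mod 60.
    Write x = 4 + 15·t and substitute into x ≡ 3 (mod 4): 15·t ≡ 3 − 4 = -1 (mod 4).
    Reduce coefficients mod 4: 3·t ≡ 3 (mod 4).
    The inverse of 3 mod 4 is 3 (since 3·3 = 9 = 2·4 + 1), so t ≡ 3·3 = 9 ≡ 1 (mod 4).
    Then x = 4 + 15·1 = 19, valid modulo lcm(15, 4) = 60: x ≡ 19 (mod 60).
Verify: 19 mod 3 = 1 ✓, 19 mod 5 = 4 ✓, 19 mod 4 = 3 ✓.

x ≡ 19 (mod 60).


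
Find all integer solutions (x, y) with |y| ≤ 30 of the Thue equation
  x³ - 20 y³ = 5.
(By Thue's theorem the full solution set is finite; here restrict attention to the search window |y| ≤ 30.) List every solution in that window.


The equation is x³ - 20y³ = 5. For fixed y, x³ = 20·y³ + 5, so a solution requires the RHS to be a perfect cube.
Strategy: iterate y from -30 to 30, compute RHS = 20·y³ + 5, and check whether it is a (positive or negative) perfect cube.
Check small values of y:
  y = 0: RHS = 5 is not a perfect cube.
  y = 1: RHS = 25 is not a perfect cube.
  y = -1: RHS = -15 is not a perfect cube.
  y = 2: RHS = 165 is not a perfect cube.
  y = -2: RHS = -155 is not a perfect cube.
  y = 3: RHS = 545 is not a perfect cube.
  y = -3: RHS = -535 is not a perfect cube.
Continuing the search up to |y| = 30 finds no solutions either.
No (x, y) in the scanned range satisfies the equation.

No integer solutions with |y| ≤ 30.


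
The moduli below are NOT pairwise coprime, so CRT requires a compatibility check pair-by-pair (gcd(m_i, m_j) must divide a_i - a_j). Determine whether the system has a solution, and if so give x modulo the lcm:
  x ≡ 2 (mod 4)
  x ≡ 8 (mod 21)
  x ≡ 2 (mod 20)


Moduli 4, 21, 20 are not pairwise coprime, so CRT works modulo lcm(m_i) when all pairwise compatibility conditions hold.
Pairwise compatibility: gcd(m_i, m_j) must divide a_i - a_j for every pair.
Merge one congruence at a time:
  Start: x ≡ 2 (mod 4).
  Combine with x ≡ 8 (mod 21): gcd(4, 21) = 1; 8 - 2 = 6, which IS divisible by 1, so compatible.
    Write x = 2 + 4·t and substitute into x ≡ 8 (mod 21): 4·t ≡ 8 − 2 = 6 (mod 21).
    The inverse of 4 mod 21 is 16 (since 4·16 = 64 = 3·21 + 1), so t ≡ 16·6 = 96 ≡ 12 (mod 21).
    Then x = 2 + 4·12 = 50, valid modulo lcm(4, 21) = 84: x ≡ 50 (mod 84).
  Combine with x ≡ 2 (mod 20): gcd(84, 20) = 4; 2 - 50 = -48, which IS divisible by 4, so compatible.
    Write x = 50 + 84·t and substitute into x ≡ 2 (mod 20): 84·t ≡ 2 − 50 = -48 (mod 20).
    Divide the congruence (and modulus) by g = 4: 21·t ≡ -12 (mod 5).
    Reduce coefficients mod 5: 1·t ≡ 3 (mod 5).
    So t ≡ 3 (mod 5).
    Then x = 50 + 84·3 = 302, valid modulo lcm(84, 20) = 420: x ≡ 302 (mod 420).
Verify: 302 mod 4 = 2, 302 mod 21 = 8, 302 mod 20 = 2.

x ≡ 302 (mod 420).


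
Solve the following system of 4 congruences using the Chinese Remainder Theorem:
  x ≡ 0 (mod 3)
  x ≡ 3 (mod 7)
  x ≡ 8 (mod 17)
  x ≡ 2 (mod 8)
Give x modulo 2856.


Product of moduli M = 3 · 7 · 17 · 8 = 2856.
Merge one congruence at a time:
  Start: x ≡ 0 (mod 3).
  Combine with x ≡ 3 (mod 7); new modulus lcm = 21.
    Write x = 0 + 3·t and substitute into x ≡ 3 (mod 7): 3·t ≡ 3 − 0 = 3 (mod 7).
    The inverse of 3 mod 7 is 5 (since 3·5 = 15 = 2·7 + 1), so t ≡ 5·3 = 15 ≡ 1 (mod 7).
    Then x = 0 + 3·1 = 3, valid modulo lcm(3, 7) = 21: x ≡ 3 (mod 21).
  Combine with x ≡ 8 (mod 17); new modulus lcm = 357.
    Write x = 3 + 21·t and substitute into x ≡ 8 (mod 17): 21·t ≡ 8 − 3 = 5 (mod 17).
    Reduce coefficients mod 17: 4·t ≡ 5 (mod 17).
    The inverse of 4 mod 17 is 13 (since 4·13 = 52 = 3·17 + 1), so t ≡ 13·5 = 65 ≡ 14 (mod 17).
    Then x = 3 + 21·14 = 297, valid modulo lcm(21, 17) = 357: x ≡ 297 (mod 357).
  Combine with x ≡ 2 (mod 8); new modulus lcm = 2856.
    Write x = 297 + 357·t and substitute into x ≡ 2 (mod 8): 357·t ≡ 2 − 297 = -295 (mod 8).
    Reduce coefficients mod 8: 5·t ≡ 1 (mod 8).
    The inverse of 5 mod 8 is 5 (since 5·5 = 25 = 3·8 + 1), so t ≡ 5·1 = 5 ≡ 5 (mod 8).
    Then x = 297 + 357·5 = 2082, valid modulo lcm(357, 8) = 2856: x ≡ 2082 (mod 2856).
Verify against each original: 2082 mod 3 = 0, 2082 mod 7 = 3, 2082 mod 17 = 8, 2082 mod 8 = 2.

x ≡ 2082 (mod 2856).


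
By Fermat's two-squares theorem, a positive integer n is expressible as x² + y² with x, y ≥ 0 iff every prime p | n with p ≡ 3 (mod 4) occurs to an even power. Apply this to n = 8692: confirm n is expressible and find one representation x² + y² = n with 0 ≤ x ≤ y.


Step 1: Factor n = 8692 = 2^2 · 41 · 53.
Step 2: Check the mod-4 condition on each prime factor: 2 = 2 (special); 41 ≡ 1 (mod 4), exponent 1; 53 ≡ 1 (mod 4), exponent 1.
All primes ≡ 3 (mod 4) appear to even exponent (or don't appear), so by the two-squares theorem n IS expressible as a sum of two squares.
Step 3: Build a representation. Group n = k² · m with k = 2 and m = 41 · 53 = 2173 (a product of primes ≡ 1 (mod 4)); a representation of m scales to one of n via (k·x)² + (k·y)² = k²(x² + y²). Each prime p ≡ 1 (mod 4) is itself a sum of two squares; find a² by testing p − a² for a perfect square:
  41: 41 − 1² = 40, 41 − 2² = 37, 41 − 3² = 32, 41 − 4² = 25 = 5² ⇒ 41 = 4² + 5².
  53: 53 − 1² = 52, 53 − 2² = 49 = 7² ⇒ 53 = 2² + 7².
  Combine using the Brahmagupta–Fibonacci identity (a² + b²)(c² + d²) = (ac − bd)² + (ad + bc)² = (ac + bd)² + (ad − bc)²:
  41 · 53 = 2173: from (4² + 5²)(2² + 7²), take (4·2 − 5·7, 4·7 + 5·2) = (8 − 35, 28 + 10) = (-27, 38); dropping signs (only squares matter) gives (27, 38); check 27² + 38² = 729 + 1444 = 2173 ✓.
  Scale by k = 2: (2·27, 2·38) = (54, 76).
Step 4: Order so x ≤ y and verify: 54² + 76² = 2916 + 5776 = 8692 = n. ✓

n = 8692 = 54² + 76² (one valid representation with x ≤ y).


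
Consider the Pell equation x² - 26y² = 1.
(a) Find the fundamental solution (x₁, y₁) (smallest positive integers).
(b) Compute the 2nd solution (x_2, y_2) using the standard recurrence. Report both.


Step 1: Find the fundamental solution (x₁, y₁) of x² - 26y² = 1.
  Expand √26 as a continued fraction. a₀ = ⌊√26⌋ = 5; iterate m_{k+1} = d_k·a_k − m_k, d_{k+1} = (26 − m_{k+1}²)/d_k, a_{k+1} = ⌊(a₀ + m_{k+1})/d_{k+1}⌋ (starting m₀ = 0, d₀ = 1), with convergents p_k = a_k·p_{k-1} + p_{k-2}, q_k = a_k·q_{k-1} + q_{k-2} (p₋₁ = 1, q₋₁ = 0):
  k = 0: a₀ = 5; p₀/q₀ = 5/1; p₀² − 26·q₀² = 25 − 26 = -1.
  k = 1: m = 5, d = 1, a = ⌊(5 + 5)/1⌋ = 10; p/q = (10·5 + 1)/(10·1 + 0) = 51/10; p² − 26·q² = 2601 − 2600 = 1.
  The first convergent with p² − 26·q² = 1 gives the fundamental solution (x₁, y₁) = (51, 10).
Step 2: Apply the recurrence (x_{n+1}, y_{n+1}) = (x₁x_n + 26y₁y_n, x₁y_n + y₁x_n) repeatedly.
  From (x_1, y_1) = (51, 10): x_2 = 51·51 + 26·10·10 = 5201; y_2 = 51·10 + 10·51 = 1020.
Step 3: Verify x_2² - 26·y_2² = 27050401 - 27050400 = 1 (should be 1). ✓

(x_1, y_1) = (51, 10); (x_2, y_2) = (5201, 1020).


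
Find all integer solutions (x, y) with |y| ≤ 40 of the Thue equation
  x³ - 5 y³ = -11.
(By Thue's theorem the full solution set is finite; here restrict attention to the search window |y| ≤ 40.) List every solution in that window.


The equation is x³ - 5y³ = -11. For fixed y, x³ = 5·y³ − 11, so a solution requires the RHS to be a perfect cube.
Strategy: iterate y from -40 to 40, compute RHS = 5·y³ − 11, and check whether it is a (positive or negative) perfect cube.
Check small values of y:
  y = 0: RHS = -11 is not a perfect cube.
  y = 1: RHS = -6 is not a perfect cube.
  y = -1: RHS = -16 is not a perfect cube.
  y = 2: RHS = 29 is not a perfect cube.
  y = -2: RHS = -51 is not a perfect cube.
  y = 3: RHS = 124 is not a perfect cube.
  y = -3: RHS = -146 is not a perfect cube.
Continuing the search up to |y| = 40 finds no solutions either.
No (x, y) in the scanned range satisfies the equation.

No integer solutions with |y| ≤ 40.


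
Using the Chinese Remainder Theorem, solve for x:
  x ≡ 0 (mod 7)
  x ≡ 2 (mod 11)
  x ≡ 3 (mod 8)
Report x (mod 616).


Moduli 7, 11, 8 are pairwise coprime; by CRT there is a unique solution modulo M = 7 · 11 · 8 = 616.
Solve pairwise, accumulating the modulus:
  Start with x ≡ 0 (mod 7).
  Combine with x ≡ 2 (mod 11): since gcd(7, 11) = 1, we get a unique residue mod 77.
    Write x = 0 + 7·t and substitute into x ≡ 2 (mod 11): 7·t ≡ 2 − 0 = 2 (mod 11).
    The inverse of 7 mod 11 is 8 (since 7·8 = 56 = 5·11 + 1), so t ≡ 8·2 = 16 ≡ 5 (mod 11).
    Then x = 0 + 7·5 = 35, valid modulo lcm(7, 11) = 77: x ≡ 35 (mod 77).
  Combine with x ≡ 3 (mod 8): since gcd(77, 8) = 1, we get a unique residue mod 616.
    Write x = 35 + 77·t and substitute into x ≡ 3 (mod 8): 77·t ≡ 3 − 35 = -32 (mod 8).
    Reduce coefficients mod 8: 5·t ≡ 0 (mod 8).
    The inverse of 5 mod 8 is 5 (since 5·5 = 25 = 3·8 + 1), so t ≡ 5·0 = 0 ≡ 0 (mod 8).
    Then x = 35 + 77·0 = 35, valid modulo lcm(77, 8) = 616: x ≡ 35 (mod 616).
Verify: 35 mod 7 = 0 ✓, 35 mod 11 = 2 ✓, 35 mod 8 = 3 ✓.

x ≡ 35 (mod 616).


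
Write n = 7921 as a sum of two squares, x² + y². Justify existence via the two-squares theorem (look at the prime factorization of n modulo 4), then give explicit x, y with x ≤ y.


Step 1: Factor n = 7921 = 89^2.
Step 2: Check the mod-4 condition on each prime factor: 89 ≡ 1 (mod 4), exponent 2.
All primes ≡ 3 (mod 4) appear to even exponent (or don't appear), so by the two-squares theorem n IS expressible as a sum of two squares.
Step 3: Build a representation. Here n = 89 · 89 is a product of primes ≡ 1 (mod 4). Each prime p ≡ 1 (mod 4) is itself a sum of two squares; find a² by testing p − a² for a perfect square:
  89: 89 − 1² = 88, 89 − 2² = 85, 89 − 3² = 80, 89 − 4² = 73, 89 − 5² = 64 = 8² ⇒ 89 = 5² + 8².
  Combine using the Brahmagupta–Fibonacci identity (a² + b²)(c² + d²) = (ac − bd)² + (ad + bc)² = (ac + bd)² + (ad − bc)²:
  89 · 89 = 7921: from (5² + 8²)(5² + 8²), take (5·5 − 8·8, 5·8 + 8·5) = (25 − 64, 40 + 40) = (-39, 80); dropping signs (only squares matter) gives (39, 80); check 39² + 80² = 1521 + 6400 = 7921 ✓.
Step 4: Order so x ≤ y and verify: 39² + 80² = 1521 + 6400 = 7921 = n. ✓

n = 7921 = 39² + 80² (one valid representation with x ≤ y).


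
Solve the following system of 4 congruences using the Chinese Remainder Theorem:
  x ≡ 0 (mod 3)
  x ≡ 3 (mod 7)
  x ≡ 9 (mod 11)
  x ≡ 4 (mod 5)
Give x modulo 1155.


Product of moduli M = 3 · 7 · 11 · 5 = 1155.
Merge one congruence at a time:
  Start: x ≡ 0 (mod 3).
  Combine with x ≡ 3 (mod 7); new modulus lcm = 21.
    Write x = 0 + 3·t and substitute into x ≡ 3 (mod 7): 3·t ≡ 3 − 0 = 3 (mod 7).
    The inverse of 3 mod 7 is 5 (since 3·5 = 15 = 2·7 + 1), so t ≡ 5·3 = 15 ≡ 1 (mod 7).
    Then x = 0 + 3·1 = 3, valid modulo lcm(3, 7) = 21: x ≡ 3 (mod 21).
  Combine with x ≡ 9 (mod 11); new modulus lcm = 231.
    Write x = 3 + 21·t and substitute into x ≡ 9 (mod 11): 21·t ≡ 9 − 3 = 6 (mod 11).
    Reduce coefficients mod 11: 10·t ≡ 6 (mod 11).
    The inverse of 10 mod 11 is 10 (since 10·10 = 100 = 9·11 + 1), so t ≡ 10·6 = 60 ≡ 5 (mod 11).
    Then x = 3 + 21·5 = 108, valid modulo lcm(21, 11) = 231: x ≡ 108 (mod 231).
  Combine with x ≡ 4 (mod 5); new modulus lcm = 1155.
    Write x = 108 + 231·t and substitute into x ≡ 4 (mod 5): 231·t ≡ 4 − 108 = -104 (mod 5).
    Reduce coefficients mod 5: 1·t ≡ 1 (mod 5).
    So t ≡ 1 (mod 5).
    Then x = 108 + 231·1 = 339, valid modulo lcm(231, 5) = 1155: x ≡ 339 (mod 1155).
Verify against each original: 339 mod 3 = 0, 339 mod 7 = 3, 339 mod 11 = 9, 339 mod 5 = 4.

x ≡ 339 (mod 1155).


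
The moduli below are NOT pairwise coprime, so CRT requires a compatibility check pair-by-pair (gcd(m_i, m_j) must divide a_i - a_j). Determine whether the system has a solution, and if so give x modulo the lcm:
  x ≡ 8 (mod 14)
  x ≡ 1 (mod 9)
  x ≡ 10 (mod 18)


Moduli 14, 9, 18 are not pairwise coprime, so CRT works modulo lcm(m_i) when all pairwise compatibility conditions hold.
Pairwise compatibility: gcd(m_i, m_j) must divide a_i - a_j for every pair.
Merge one congruence at a time:
  Start: x ≡ 8 (mod 14).
  Combine with x ≡ 1 (mod 9): gcd(14, 9) = 1; 1 - 8 = -7, which IS divisible by 1, so compatible.
    Write x = 8 + 14·t and substitute into x ≡ 1 (mod 9): 14·t ≡ 1 − 8 = -7 (mod 9).
    Reduce coefficients mod 9: 5·t ≡ 2 (mod 9).
    The inverse of 5 mod 9 is 2 (since 5·2 = 10 = 1·9 + 1), so t ≡ 2·2 = 4 ≡ 4 (mod 9).
    Then x = 8 + 14·4 = 64, valid modulo lcm(14, 9) = 126: x ≡ 64 (mod 126).
  Combine with x ≡ 10 (mod 18): gcd(126, 18) = 18; 10 - 64 = -54, which IS divisible by 18, so compatible.
    Write x = 64 + 126·t and substitute into x ≡ 10 (mod 18): 126·t ≡ 10 − 64 = -54 (mod 18).
    Divide the congruence (and modulus) by g = 18: 7·t ≡ -3 (mod 1).
    Modulo 1 every t works; take t = 0.
    Then x = 64 + 126·0 = 64, valid modulo lcm(126, 18) = 126: x ≡ 64 (mod 126).
Verify: 64 mod 14 = 8, 64 mod 9 = 1, 64 mod 18 = 10.

x ≡ 64 (mod 126).


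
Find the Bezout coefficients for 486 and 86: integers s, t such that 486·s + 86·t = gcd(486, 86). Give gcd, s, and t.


Euclidean algorithm on (486, 86) — divide until remainder is 0:
  486 = 5 · 86 + 56
  86 = 1 · 56 + 30
  56 = 1 · 30 + 26
  30 = 1 · 26 + 4
  26 = 6 · 4 + 2
  4 = 2 · 2 + 0
gcd(486, 86) = 2.
Track Bezout coefficients alongside the remainders: start with r₀ = 486 = a·1 + b·0 (s = 1, t = 0) and r₁ = 86 = a·0 + b·1 (s = 0, t = 1); each new remainder r_{k+1} = r_{k-1} − q_k·r_k inherits s_{k+1} = s_{k-1} − q_k·s_k, t_{k+1} = t_{k-1} − q_k·t_k, so r_k = a·s_k + b·t_k at every step:
  q = 5: r = 56, s = 1 − 5·0 = 1, t = 0 − 5·1 = -5  (check: 486·1 + 86·(-5) = 56)
  q = 1: r = 30, s = 0 − 1·1 = -1, t = 1 − 1·(-5) = 6  (check: 486·(-1) + 86·6 = 30)
  q = 1: r = 26, s = 1 − 1·(-1) = 2, t = -5 − 1·6 = -11  (check: 486·2 + 86·(-11) = 26)
  q = 1: r = 4, s = -1 − 1·2 = -3, t = 6 − 1·(-11) = 17  (check: 486·(-3) + 86·17 = 4)
  q = 6: r = 2, s = 2 − 6·(-3) = 20, t = -11 − 6·17 = -113  (check: 486·20 + 86·(-113) = 2)
The row with r = 2 (the gcd) gives the Bezout coefficients s = 20, t = -113.
Result: 486 · (20) + 86 · (-113) = 2.

gcd(486, 86) = 2; s = 20, t = -113 (check: 486·20 + 86·(-113) = 2).


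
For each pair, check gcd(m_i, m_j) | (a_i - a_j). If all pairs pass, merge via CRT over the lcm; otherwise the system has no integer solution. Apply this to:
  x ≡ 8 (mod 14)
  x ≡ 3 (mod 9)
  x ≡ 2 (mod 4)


Moduli 14, 9, 4 are not pairwise coprime, so CRT works modulo lcm(m_i) when all pairwise compatibility conditions hold.
Pairwise compatibility: gcd(m_i, m_j) must divide a_i - a_j for every pair.
Merge one congruence at a time:
  Start: x ≡ 8 (mod 14).
  Combine with x ≡ 3 (mod 9): gcd(14, 9) = 1; 3 - 8 = -5, which IS divisible by 1, so compatible.
    Write x = 8 + 14·t and substitute into x ≡ 3 (mod 9): 14·t ≡ 3 − 8 = -5 (mod 9).
    Reduce coefficients mod 9: 5·t ≡ 4 (mod 9).
    The inverse of 5 mod 9 is 2 (since 5·2 = 10 = 1·9 + 1), so t ≡ 2·4 = 8 ≡ 8 (mod 9).
    Then x = 8 + 14·8 = 120, valid modulo lcm(14, 9) = 126: x ≡ 120 (mod 126).
  Combine with x ≡ 2 (mod 4): gcd(126, 4) = 2; 2 - 120 = -118, which IS divisible by 2, so compatible.
    Write x = 120 + 126·t and substitute into x ≡ 2 (mod 4): 126·t ≡ 2 − 120 = -118 (mod 4).
    Divide the congruence (and modulus) by g = 2: 63·t ≡ -59 (mod 2).
    Reduce coefficients mod 2: 1·t ≡ 1 (mod 2).
    So t ≡ 1 (mod 2).
    Then x = 120 + 126·1 = 246, valid modulo lcm(126, 4) = 252: x ≡ 246 (mod 252).
Verify: 246 mod 14 = 8, 246 mod 9 = 3, 246 mod 4 = 2.

x ≡ 246 (mod 252).


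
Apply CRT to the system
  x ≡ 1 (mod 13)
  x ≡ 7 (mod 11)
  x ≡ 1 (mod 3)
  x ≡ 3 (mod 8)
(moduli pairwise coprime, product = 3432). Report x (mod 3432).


Product of moduli M = 13 · 11 · 3 · 8 = 3432.
Merge one congruence at a time:
  Start: x ≡ 1 (mod 13).
  Combine with x ≡ 7 (mod 11); new modulus lcm = 143.
    Write x = 1 + 13·t and substitute into x ≡ 7 (mod 11): 13·t ≡ 7 − 1 = 6 (mod 11).
    Reduce coefficients mod 11: 2·t ≡ 6 (mod 11).
    The inverse of 2 mod 11 is 6 (since 2·6 = 12 = 1·11 + 1), so t ≡ 6·6 = 36 ≡ 3 (mod 11).
    Then x = 1 + 13·3 = 40, valid modulo lcm(13, 11) = 143: x ≡ 40 (mod 143).
  Combine with x ≡ 1 (mod 3); new modulus lcm = 429.
    Write x = 40 + 143·t and substitute into x ≡ 1 (mod 3): 143·t ≡ 1 − 40 = -39 (mod 3).
    Reduce coefficients mod 3: 2·t ≡ 0 (mod 3).
    The inverse of 2 mod 3 is 2 (since 2·2 = 4 = 1·3 + 1), so t ≡ 2·0 = 0 ≡ 0 (mod 3).
    Then x = 40 + 143·0 = 40, valid modulo lcm(143, 3) = 429: x ≡ 40 (mod 429).
  Combine with x ≡ 3 (mod 8); new modulus lcm = 3432.
    Write x = 40 + 429·t and substitute into x ≡ 3 (mod 8): 429·t ≡ 3 − 40 = -37 (mod 8).
    Reduce coefficients mod 8: 5·t ≡ 3 (mod 8).
    The inverse of 5 mod 8 is 5 (since 5·5 = 25 = 3·8 + 1), so t ≡ 5·3 = 15 ≡ 7 (mod 8).
    Then x = 40 + 429·7 = 3043, valid modulo lcm(429, 8) = 3432: x ≡ 3043 (mod 3432).
Verify against each original: 3043 mod 13 = 1, 3043 mod 11 = 7, 3043 mod 3 = 1, 3043 mod 8 = 3.

x ≡ 3043 (mod 3432).


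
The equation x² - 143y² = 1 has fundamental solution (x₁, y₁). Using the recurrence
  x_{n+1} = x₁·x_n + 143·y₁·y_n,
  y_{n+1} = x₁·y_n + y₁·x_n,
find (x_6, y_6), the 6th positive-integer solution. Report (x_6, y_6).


Step 1: Find the fundamental solution (x₁, y₁) of x² - 143y² = 1.
  Expand √143 as a continued fraction. a₀ = ⌊√143⌋ = 11; iterate m_{k+1} = d_k·a_k − m_k, d_{k+1} = (143 − m_{k+1}²)/d_k, a_{k+1} = ⌊(a₀ + m_{k+1})/d_{k+1}⌋ (starting m₀ = 0, d₀ = 1), with convergents p_k = a_k·p_{k-1} + p_{k-2}, q_k = a_k·q_{k-1} + q_{k-2} (p₋₁ = 1, q₋₁ = 0):
  k = 0: a₀ = 11; p₀/q₀ = 11/1; p₀² − 143·q₀² = 121 − 143 = -22.
  k = 1: m = 11, d = 22, a = ⌊(11 + 11)/22⌋ = 1; p/q = (1·11 + 1)/(1·1 + 0) = 12/1; p² − 143·q² = 144 − 143 = 1.
  The first convergent with p² − 143·q² = 1 gives the fundamental solution (x₁, y₁) = (12, 1).
Step 2: Apply the recurrence (x_{n+1}, y_{n+1}) = (x₁x_n + 143y₁y_n, x₁y_n + y₁x_n) repeatedly.
  From (x_1, y_1) = (12, 1): x_2 = 12·12 + 143·1·1 = 287; y_2 = 12·1 + 1·12 = 24.
  From (x_2, y_2) = (287, 24): x_3 = 12·287 + 143·1·24 = 6876; y_3 = 12·24 + 1·287 = 575.
  From (x_3, y_3) = (6876, 575): x_4 = 12·6876 + 143·1·575 = 164737; y_4 = 12·575 + 1·6876 = 13776.
  From (x_4, y_4) = (164737, 13776): x_5 = 12·164737 + 143·1·13776 = 3946812; y_5 = 12·13776 + 1·164737 = 330049.
  From (x_5, y_5) = (3946812, 330049): x_6 = 12·3946812 + 143·1·330049 = 94558751; y_6 = 12·330049 + 1·3946812 = 7907400.
Step 3: Verify x_6² - 143·y_6² = 8941357390680001 - 8941357390680000 = 1 (should be 1). ✓

(x_1, y_1) = (12, 1); (x_6, y_6) = (94558751, 7907400).


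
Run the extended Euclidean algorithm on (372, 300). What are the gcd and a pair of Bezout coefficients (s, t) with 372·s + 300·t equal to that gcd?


Euclidean algorithm on (372, 300) — divide until remainder is 0:
  372 = 1 · 300 + 72
  300 = 4 · 72 + 12
  72 = 6 · 12 + 0
gcd(372, 300) = 12.
Track Bezout coefficients alongside the remainders: start with r₀ = 372 = a·1 + b·0 (s = 1, t = 0) and r₁ = 300 = a·0 + b·1 (s = 0, t = 1); each new remainder r_{k+1} = r_{k-1} − q_k·r_k inherits s_{k+1} = s_{k-1} − q_k·s_k, t_{k+1} = t_{k-1} − q_k·t_k, so r_k = a·s_k + b·t_k at every step:
  q = 1: r = 72, s = 1 − 1·0 = 1, t = 0 − 1·1 = -1  (check: 372·1 + 300·(-1) = 72)
  q = 4: r = 12, s = 0 − 4·1 = -4, t = 1 − 4·(-1) = 5  (check: 372·(-4) + 300·5 = 12)
The row with r = 12 (the gcd) gives the Bezout coefficients s = -4, t = 5.
Result: 372 · (-4) + 300 · (5) = 12.

gcd(372, 300) = 12; s = -4, t = 5 (check: 372·(-4) + 300·5 = 12).


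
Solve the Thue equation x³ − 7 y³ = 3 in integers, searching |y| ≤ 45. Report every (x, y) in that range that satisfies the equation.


The equation is x³ - 7y³ = 3. For fixed y, x³ = 7·y³ + 3, so a solution requires the RHS to be a perfect cube.
Strategy: iterate y from -45 to 45, compute RHS = 7·y³ + 3, and check whether it is a (positive or negative) perfect cube.
Check small values of y:
  y = 0: RHS = 3 is not a perfect cube.
  y = 1: RHS = 10 is not a perfect cube.
  y = -1: RHS = -4 is not a perfect cube.
  y = 2: RHS = 59 is not a perfect cube.
  y = -2: RHS = -53 is not a perfect cube.
  y = 3: RHS = 192 is not a perfect cube.
  y = -3: RHS = -186 is not a perfect cube.
Continuing the search up to |y| = 45 finds no solutions either.
No (x, y) in the scanned range satisfies the equation.

No integer solutions with |y| ≤ 45.
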